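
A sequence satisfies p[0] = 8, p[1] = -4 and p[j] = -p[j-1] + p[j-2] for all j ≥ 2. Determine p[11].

p[2] = -(-4) + 8 = 12
p[3] = -12 + (-4) = -16
p[4] = -(-16) + 12 = 28
p[5] = -28 + (-16) = -44
p[6] = -(-44) + 28 = 72
p[7] = -72 + (-44) = -116
p[8] = -(-116) + 72 = 188
p[9] = -188 + (-116) = -304
p[10] = -(-304) + 188 = 492
p[11] = -492 + (-304) = -796

-796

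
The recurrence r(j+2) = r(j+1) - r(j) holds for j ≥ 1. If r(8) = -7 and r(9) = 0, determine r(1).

Rearranging, r(j-2) = -(r(j) - r(j-1)).
r(7) = -(0 - (-7)) = -7
r(6) = -(-7 - (-7)) = 0
r(5) = -(-7 - 0) = 7
r(4) = -(0 - 7) = 7
r(3) = -(7 - 7) = 0
r(2) = -(7 - 0) = -7
r(1) = -(0 - (-7)) = -7

-7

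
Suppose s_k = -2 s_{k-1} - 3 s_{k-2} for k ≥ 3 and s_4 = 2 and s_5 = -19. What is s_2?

-4

Rearranging, s_{k-2} = (s_k + 2 s_{k-1}) / -3.
s_3 = (-19 + 2*2) / -3 = -15/-3 = 5
s_2 = (2 + 2*5) / -3 = 12/-3 = -4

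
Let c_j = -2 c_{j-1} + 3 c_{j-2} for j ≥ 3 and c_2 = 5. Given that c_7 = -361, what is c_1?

Let c_1 = z.
c_3 = -10 + 3z
c_4 = 35 - 6z
c_5 = -100 + 21z
c_6 = 305 - 60z
c_7 = -910 + 183z
So -910 + 183z = -361, giving z = 3.

3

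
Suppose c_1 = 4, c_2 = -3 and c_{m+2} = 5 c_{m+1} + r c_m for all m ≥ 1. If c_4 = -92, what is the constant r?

-1

c_3 = -15 + 4r
c_4 = -75 + 17r
So -75 + 17r = -92, giving r = -1.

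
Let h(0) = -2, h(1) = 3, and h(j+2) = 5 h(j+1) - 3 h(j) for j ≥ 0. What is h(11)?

11406921

h(2) = 5(3) - 3(-2) = 21
h(3) = 5(21) - 3(3) = 96
h(4) = 5(96) - 3(21) = 417
h(5) = 5(417) - 3(96) = 1797
h(6) = 5(1797) - 3(417) = 7734
h(7) = 5(7734) - 3(1797) = 33279
h(8) = 5(33279) - 3(7734) = 143193
h(9) = 5(143193) - 3(33279) = 616128
h(10) = 5(616128) - 3(143193) = 2651061
h(11) = 5(2651061) - 3(616128) = 11406921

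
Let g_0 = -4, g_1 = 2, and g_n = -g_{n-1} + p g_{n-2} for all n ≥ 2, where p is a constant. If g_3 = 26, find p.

g_2 = -2 - 4p
g_3 = 2 + 6p
So 2 + 6p = 26, giving p = 4.

4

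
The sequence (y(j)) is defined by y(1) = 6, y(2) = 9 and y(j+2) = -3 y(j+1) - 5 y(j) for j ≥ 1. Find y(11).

-38757

y(3) = -3(9) - 5(6) = -57
y(4) = -3(-57) - 5(9) = 126
y(5) = -3(126) - 5(-57) = -93
y(6) = -3(-93) - 5(126) = -351
y(7) = -3(-351) - 5(-93) = 1518
y(8) = -3(1518) - 5(-351) = -2799
y(9) = -3(-2799) - 5(1518) = 807
y(10) = -3(807) - 5(-2799) = 11574
y(11) = -3(11574) - 5(807) = -38757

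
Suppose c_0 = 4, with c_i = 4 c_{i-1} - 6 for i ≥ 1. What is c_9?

524290

c_1 = 4*4 - 6 = 10
c_2 = 4*10 - 6 = 34
c_3 = 4*34 - 6 = 130
c_4 = 4*130 - 6 = 514
c_5 = 4*514 - 6 = 2050
c_6 = 4*2050 - 6 = 8194
c_7 = 4*8194 - 6 = 32770
c_8 = 4*32770 - 6 = 131074
c_9 = 4*131074 - 6 = 524290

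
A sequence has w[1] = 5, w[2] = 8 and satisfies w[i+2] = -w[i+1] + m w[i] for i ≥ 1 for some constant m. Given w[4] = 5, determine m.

w[3] = -8 + 5m
w[4] = 8 + 3m
So 8 + 3m = 5, giving m = -1.

-1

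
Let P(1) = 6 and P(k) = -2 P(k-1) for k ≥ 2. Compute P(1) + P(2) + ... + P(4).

P(2) = -2*6 = -12
P(3) = -2*(-12) = 24
P(4) = -2*24 = -48
Sum = 6 + (-12) + 24 + (-48) = -30

-30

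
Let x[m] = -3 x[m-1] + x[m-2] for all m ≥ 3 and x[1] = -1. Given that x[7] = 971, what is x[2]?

Let x[2] = y.
x[3] = -1 - 3y
x[4] = 3 + 10y
x[5] = -10 - 33y
x[6] = 33 + 109y
x[7] = -109 - 360y
So -109 - 360y = 971, giving y = -3.

-3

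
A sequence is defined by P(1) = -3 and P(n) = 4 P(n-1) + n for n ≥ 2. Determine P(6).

-2278

P(2) = 4·(-3) + 2 = -10
P(3) = 4·(-10) + 3 = -37
P(4) = 4·(-37) + 4 = -144
P(5) = 4·(-144) + 5 = -571
P(6) = 4·(-571) + 6 = -2278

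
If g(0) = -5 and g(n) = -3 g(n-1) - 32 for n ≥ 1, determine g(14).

14348899

The fixed point is -32/(1 + 3) = -8, so g(n) + 8 = -3(g(n-1) + 8).
Hence g(n) = 3·(-3)^n - 8.
g(14) = 3·(-3)^{14} - 8 = 3·4782969 - 8 = 14348899.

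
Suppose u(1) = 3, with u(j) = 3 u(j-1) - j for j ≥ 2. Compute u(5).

145

u(2) = 3(3) - 2 = 7
u(3) = 3(7) - 3 = 18
u(4) = 3(18) - 4 = 50
u(5) = 3(50) - 5 = 145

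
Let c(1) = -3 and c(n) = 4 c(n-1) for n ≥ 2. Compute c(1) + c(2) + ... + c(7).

c(2) = 4*(-3) = -12
c(3) = 4*(-12) = -48
c(4) = 4*(-48) = -192
c(5) = 4*(-192) = -768
c(6) = 4*(-768) = -3072
c(7) = 4*(-3072) = -12288
Sum = (-3) + (-12) + (-48) + (-192) + (-768) + (-3072) + (-12288) = -16383

-16383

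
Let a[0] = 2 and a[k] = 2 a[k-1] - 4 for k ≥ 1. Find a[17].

The fixed point is -4/(1 - 2) = 4, so a[k] - 4 = 2(a[k-1] - 4).
Hence a[k] = -2·2^k + 4.
a[17] = -2·2^{17} + 4 = -2·131072 + 4 = -262140.

-262140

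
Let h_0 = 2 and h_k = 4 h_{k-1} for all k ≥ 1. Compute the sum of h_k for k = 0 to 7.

h_1 = 4·2 = 8
h_2 = 4·8 = 32
h_3 = 4·32 = 128
h_4 = 4·128 = 512
h_5 = 4·512 = 2048
h_6 = 4·2048 = 8192
h_7 = 4·8192 = 32768
Sum = 2 + 8 + 32 + 128 + 512 + 2048 + 8192 + 32768 = 43690

43690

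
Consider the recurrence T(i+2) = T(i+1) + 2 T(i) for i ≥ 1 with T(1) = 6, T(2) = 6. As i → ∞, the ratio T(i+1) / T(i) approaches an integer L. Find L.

2

The characteristic equation is r^2 - r - 2 = 0, which factors as (r - 2)(r + 1) = 0.
So the roots are 2 and -1. Since |2| > |-1| and the coefficient of 2^i is non-zero, the ratio tends to 2.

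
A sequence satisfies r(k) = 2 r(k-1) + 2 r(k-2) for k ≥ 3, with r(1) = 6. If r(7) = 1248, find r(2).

6

Let r(2) = z.
r(3) = 12 + 2z
r(4) = 24 + 6z
r(5) = 72 + 16z
r(6) = 192 + 44z
r(7) = 528 + 120z
So 528 + 120z = 1248, giving z = 6.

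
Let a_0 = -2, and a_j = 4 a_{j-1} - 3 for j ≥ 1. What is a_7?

-49151

a_1 = 4*(-2) - 3 = -11
a_2 = 4*(-11) - 3 = -47
a_3 = 4*(-47) - 3 = -191
a_4 = 4*(-191) - 3 = -767
a_5 = 4*(-767) - 3 = -3071
a_6 = 4*(-3071) - 3 = -12287
a_7 = 4*(-12287) - 3 = -49151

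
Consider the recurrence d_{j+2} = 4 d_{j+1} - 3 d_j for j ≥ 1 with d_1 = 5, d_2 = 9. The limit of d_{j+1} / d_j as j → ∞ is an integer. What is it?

3

The characteristic equation is r^2 - 4r + 3 = 0, which factors as (r - 3)(r - 1) = 0.
So the roots are 3 and 1. Since |3| > |1| and the coefficient of 3^j is non-zero, the ratio tends to 3.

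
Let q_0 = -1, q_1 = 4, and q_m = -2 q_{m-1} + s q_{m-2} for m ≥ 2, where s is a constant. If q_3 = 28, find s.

q_2 = -8 - s
q_3 = 16 + 6s
So 16 + 6s = 28, giving s = 2.

2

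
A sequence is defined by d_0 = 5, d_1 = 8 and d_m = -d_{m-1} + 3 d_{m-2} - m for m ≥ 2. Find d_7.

d_2 = -8 + 3*5 - 2 = 5
d_3 = -5 + 3*8 - 3 = 16
d_4 = -16 + 3*5 - 4 = -5
d_5 = -(-5) + 3*16 - 5 = 48
d_6 = -48 + 3*(-5) - 6 = -69
d_7 = -(-69) + 3*48 - 7 = 206

206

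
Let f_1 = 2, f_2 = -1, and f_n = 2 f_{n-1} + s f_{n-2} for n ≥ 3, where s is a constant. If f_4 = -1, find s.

f_3 = -2 + 2s
f_4 = -4 + 3s
So -4 + 3s = -1, giving s = 1.

1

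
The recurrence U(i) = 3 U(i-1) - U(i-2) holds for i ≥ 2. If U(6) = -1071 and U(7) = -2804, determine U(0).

Rearranging, U(i-2) = -(U(i) - 3 U(i-1)).
U(5) = -(-2804 - 3(-1071)) = -409
U(4) = -(-1071 - 3(-409)) = -156
U(3) = -(-409 - 3(-156)) = -59
U(2) = -(-156 - 3(-59)) = -21
U(1) = -(-59 - 3(-21)) = -4
U(0) = -(-21 - 3(-4)) = 9

9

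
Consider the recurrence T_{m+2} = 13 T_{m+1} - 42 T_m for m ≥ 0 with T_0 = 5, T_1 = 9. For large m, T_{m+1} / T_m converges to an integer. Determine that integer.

7

The characteristic equation is r^2 - 13r + 42 = 0, which factors as (r - 7)(r - 6) = 0.
So the roots are 7 and 6. Since |7| > |6| and the coefficient of 7^m is non-zero, the ratio tends to 7.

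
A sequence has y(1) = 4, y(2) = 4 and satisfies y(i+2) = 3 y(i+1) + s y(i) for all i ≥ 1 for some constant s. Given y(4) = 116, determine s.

5

y(3) = 12 + 4s
y(4) = 36 + 16s
So 36 + 16s = 116, giving s = 5.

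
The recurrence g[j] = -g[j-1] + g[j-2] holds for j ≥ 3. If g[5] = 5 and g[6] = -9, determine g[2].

Rearranging, g[j-2] = g[j] + g[j-1].
g[4] = -9 + 5 = -4
g[3] = 5 + (-4) = 1
g[2] = -4 + 1 = -3

-3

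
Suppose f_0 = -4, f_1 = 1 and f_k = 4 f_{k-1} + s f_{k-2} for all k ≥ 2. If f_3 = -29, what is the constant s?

3

f_2 = 4 - 4s
f_3 = 16 - 15s
So 16 - 15s = -29, giving s = 3.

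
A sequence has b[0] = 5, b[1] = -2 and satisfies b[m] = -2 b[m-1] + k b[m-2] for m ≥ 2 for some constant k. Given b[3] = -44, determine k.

b[2] = 4 + 5k
b[3] = -8 - 12k
So -8 - 12k = -44, giving k = 3.

3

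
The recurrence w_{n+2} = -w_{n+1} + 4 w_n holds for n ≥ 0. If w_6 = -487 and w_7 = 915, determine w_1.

-5

Rearranging, w_{n-2} = (w_n + w_{n-1}) / 4.
w_5 = (915 + (-487)) / 4 = 428/4 = 107
w_4 = (-487 + 107) / 4 = -380/4 = -95
w_3 = (107 + (-95)) / 4 = 12/4 = 3
w_2 = (-95 + 3) / 4 = -92/4 = -23
w_1 = (3 + (-23)) / 4 = -20/4 = -5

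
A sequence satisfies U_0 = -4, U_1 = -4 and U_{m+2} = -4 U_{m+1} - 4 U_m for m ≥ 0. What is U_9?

U_2 = -4*(-4) - 4*(-4) = 32
U_3 = -4*32 - 4*(-4) = -112
U_4 = -4*(-112) - 4*32 = 320
U_5 = -4*320 - 4*(-112) = -832
U_6 = -4*(-832) - 4*320 = 2048
U_7 = -4*2048 - 4*(-832) = -4864
U_8 = -4*(-4864) - 4*2048 = 11264
U_9 = -4*11264 - 4*(-4864) = -25600

-25600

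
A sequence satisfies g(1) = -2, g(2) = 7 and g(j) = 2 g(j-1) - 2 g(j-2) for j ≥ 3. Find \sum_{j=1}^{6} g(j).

25

g(3) = 2*7 - 2*(-2) = 18
g(4) = 2*18 - 2*7 = 22
g(5) = 2*22 - 2*18 = 8
g(6) = 2*8 - 2*22 = -28
Sum = (-2) + 7 + 18 + 22 + 8 + (-28) = 25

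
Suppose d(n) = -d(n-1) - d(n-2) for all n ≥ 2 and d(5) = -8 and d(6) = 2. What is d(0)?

Rearranging, d(n-2) = -(d(n) + d(n-1)).
d(4) = -(2 + (-8)) = 6
d(3) = -(-8 + 6) = 2
d(2) = -(6 + 2) = -8
d(1) = -(2 + (-8)) = 6
d(0) = -(-8 + 6) = 2

2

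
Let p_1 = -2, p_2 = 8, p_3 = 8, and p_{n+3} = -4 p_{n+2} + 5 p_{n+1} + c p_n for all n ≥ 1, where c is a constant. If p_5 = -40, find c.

-3

p_4 = 8 - 2c
p_5 = 8 + 16c
So 8 + 16c = -40, giving c = -3.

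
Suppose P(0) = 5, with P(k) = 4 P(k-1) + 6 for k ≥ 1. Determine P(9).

1835006

P(1) = 4*5 + 6 = 26
P(2) = 4*26 + 6 = 110
P(3) = 4*110 + 6 = 446
P(4) = 4*446 + 6 = 1790
P(5) = 4*1790 + 6 = 7166
P(6) = 4*7166 + 6 = 28670
P(7) = 4*28670 + 6 = 114686
P(8) = 4*114686 + 6 = 458750
P(9) = 4*458750 + 6 = 1835006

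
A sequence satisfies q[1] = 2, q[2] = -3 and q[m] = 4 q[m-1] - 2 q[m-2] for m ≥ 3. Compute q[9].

q[3] = 4·(-3) - 2·2 = -16
q[4] = 4·(-16) - 2·(-3) = -58
q[5] = 4·(-58) - 2·(-16) = -200
q[6] = 4·(-200) - 2·(-58) = -684
q[7] = 4·(-684) - 2·(-200) = -2336
q[8] = 4·(-2336) - 2·(-684) = -7976
q[9] = 4·(-7976) - 2·(-2336) = -27232

-27232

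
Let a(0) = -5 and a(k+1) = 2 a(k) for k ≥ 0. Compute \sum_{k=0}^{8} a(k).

-2555

a(1) = 2*(-5) = -10
a(2) = 2*(-10) = -20
a(3) = 2*(-20) = -40
a(4) = 2*(-40) = -80
a(5) = 2*(-80) = -160
a(6) = 2*(-160) = -320
a(7) = 2*(-320) = -640
a(8) = 2*(-640) = -1280
Sum = (-5) + (-10) + (-20) + (-40) + (-80) + (-160) + (-320) + (-640) + (-1280) = -2555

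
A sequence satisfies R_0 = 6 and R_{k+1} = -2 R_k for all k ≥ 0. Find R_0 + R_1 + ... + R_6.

R_1 = -2(6) = -12
R_2 = -2(-12) = 24
R_3 = -2(24) = -48
R_4 = -2(-48) = 96
R_5 = -2(96) = -192
R_6 = -2(-192) = 384
Sum = 6 + (-12) + 24 + (-48) + 96 + (-192) + 384 = 258

258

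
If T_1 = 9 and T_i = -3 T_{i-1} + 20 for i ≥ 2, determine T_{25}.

1129718145929

The fixed point is 20/(1 + 3) = 5, so T_i - 5 = -3(T_{i-1} - 5).
Hence T_i = 4·(-3)^{i-1} + 5.
T_{25} = 4·(-3)^{24} + 5 = 4·282429536481 + 5 = 1129718145929.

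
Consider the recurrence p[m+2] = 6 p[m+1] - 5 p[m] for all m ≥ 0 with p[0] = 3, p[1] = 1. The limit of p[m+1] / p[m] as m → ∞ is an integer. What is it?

5

The characteristic equation is r^2 - 6r + 5 = 0, which factors as (r - 5)(r - 1) = 0.
So the roots are 5 and 1. Since |5| > |1| and the coefficient of 5^m is non-zero, the ratio tends to 5.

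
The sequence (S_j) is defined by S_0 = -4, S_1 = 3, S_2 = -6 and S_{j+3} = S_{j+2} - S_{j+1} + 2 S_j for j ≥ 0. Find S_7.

-39

S_3 = (-6) - 3 + 2*(-4) = -17
S_4 = (-17) - (-6) + 2*3 = -5
S_5 = (-5) - (-17) + 2*(-6) = 0
S_6 = 0 - (-5) + 2*(-17) = -29
S_7 = (-29) - 0 + 2*(-5) = -39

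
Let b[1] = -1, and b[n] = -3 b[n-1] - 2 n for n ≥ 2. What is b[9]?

b[2] = -3*(-1) - 4 = -1
b[3] = -3*(-1) - 6 = -3
b[4] = -3*(-3) - 8 = 1
b[5] = -3*1 - 10 = -13
b[6] = -3*(-13) - 12 = 27
b[7] = -3*27 - 14 = -95
b[8] = -3*(-95) - 16 = 269
b[9] = -3*269 - 18 = -825

-825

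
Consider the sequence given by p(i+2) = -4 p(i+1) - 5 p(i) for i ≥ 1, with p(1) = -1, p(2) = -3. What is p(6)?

p(3) = -4*(-3) - 5*(-1) = 17
p(4) = -4*17 - 5*(-3) = -53
p(5) = -4*(-53) - 5*17 = 127
p(6) = -4*127 - 5*(-53) = -243

-243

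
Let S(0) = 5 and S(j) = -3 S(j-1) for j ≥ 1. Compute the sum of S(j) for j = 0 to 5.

S(1) = -3*5 = -15
S(2) = -3*(-15) = 45
S(3) = -3*45 = -135
S(4) = -3*(-135) = 405
S(5) = -3*405 = -1215
Sum = 5 + (-15) + 45 + (-135) + 405 + (-1215) = -910

-910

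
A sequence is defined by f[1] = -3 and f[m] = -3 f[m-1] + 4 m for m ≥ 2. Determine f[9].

-31155

f[2] = -3·(-3) + 8 = 17
f[3] = -3·17 + 12 = -39
f[4] = -3·(-39) + 16 = 133
f[5] = -3·133 + 20 = -379
f[6] = -3·(-379) + 24 = 1161
f[7] = -3·1161 + 28 = -3455
f[8] = -3·(-3455) + 32 = 10397
f[9] = -3·10397 + 36 = -31155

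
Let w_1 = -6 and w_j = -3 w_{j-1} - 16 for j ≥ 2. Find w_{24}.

188286357650

The fixed point is -16/(1 + 3) = -4, so w_j + 4 = -3(w_{j-1} + 4).
Hence w_j = -2·(-3)^{j-1} - 4.
w_{24} = -2·(-3)^{23} - 4 = -2·-94143178827 - 4 = 188286357650.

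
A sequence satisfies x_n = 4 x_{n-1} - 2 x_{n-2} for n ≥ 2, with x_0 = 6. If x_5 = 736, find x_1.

Let x_1 = y.
x_2 = -12 + 4y
x_3 = -48 + 14y
x_4 = -168 + 48y
x_5 = -576 + 164y
So -576 + 164y = 736, giving y = 8.

8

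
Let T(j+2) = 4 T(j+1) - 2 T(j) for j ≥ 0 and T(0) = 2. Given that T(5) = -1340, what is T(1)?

Let T(1) = x.
T(2) = -4 + 4x
T(3) = -16 + 14x
T(4) = -56 + 48x
T(5) = -192 + 164x
So -192 + 164x = -1340, giving x = -7.

-7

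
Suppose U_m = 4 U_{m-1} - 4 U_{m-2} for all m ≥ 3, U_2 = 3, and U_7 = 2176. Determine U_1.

-5

Let U_1 = v.
U_3 = 12 - 4v
U_4 = 36 - 16v
U_5 = 96 - 48v
U_6 = 240 - 128v
U_7 = 576 - 320v
So 576 - 320v = 2176, giving v = -5.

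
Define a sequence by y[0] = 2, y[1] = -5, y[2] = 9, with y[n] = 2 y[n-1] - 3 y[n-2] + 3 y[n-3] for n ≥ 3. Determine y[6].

y[3] = 2(9) - 3(-5) + 3(2) = 39
y[4] = 2(39) - 3(9) + 3(-5) = 36
y[5] = 2(36) - 3(39) + 3(9) = -18
y[6] = 2(-18) - 3(36) + 3(39) = -27

-27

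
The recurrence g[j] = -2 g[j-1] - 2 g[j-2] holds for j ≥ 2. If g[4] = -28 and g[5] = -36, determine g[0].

7

Rearranging, g[j-2] = (g[j] + 2 g[j-1]) / -2.
g[3] = (-36 + 2·(-28)) / -2 = -92/-2 = 46
g[2] = (-28 + 2·46) / -2 = 64/-2 = -32
g[1] = (46 + 2·(-32)) / -2 = -18/-2 = 9
g[0] = (-32 + 2·9) / -2 = -14/-2 = 7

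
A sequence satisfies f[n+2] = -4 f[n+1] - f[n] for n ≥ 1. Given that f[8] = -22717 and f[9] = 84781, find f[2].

-7

Rearranging, f[n-2] = -(f[n] + 4 f[n-1]).
f[7] = -(84781 + 4*(-22717)) = 6087
f[6] = -(-22717 + 4*6087) = -1631
f[5] = -(6087 + 4*(-1631)) = 437
f[4] = -(-1631 + 4*437) = -117
f[3] = -(437 + 4*(-117)) = 31
f[2] = -(-117 + 4*31) = -7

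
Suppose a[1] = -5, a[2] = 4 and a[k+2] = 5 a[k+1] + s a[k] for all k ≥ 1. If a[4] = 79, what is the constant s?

1

a[3] = 20 - 5s
a[4] = 100 - 21s
So 100 - 21s = 79, giving s = 1.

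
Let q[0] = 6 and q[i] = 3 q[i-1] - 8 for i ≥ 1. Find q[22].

The fixed point is -8/(1 - 3) = 4, so q[i] - 4 = 3(q[i-1] - 4).
Hence q[i] = 2·3^i + 4.
q[22] = 2·3^{22} + 4 = 2·31381059609 + 4 = 62762119222.

62762119222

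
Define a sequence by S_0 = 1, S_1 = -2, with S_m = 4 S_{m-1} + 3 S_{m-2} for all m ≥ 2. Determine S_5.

S_2 = 4*(-2) + 3*1 = -5
S_3 = 4*(-5) + 3*(-2) = -26
S_4 = 4*(-26) + 3*(-5) = -119
S_5 = 4*(-119) + 3*(-26) = -554

-554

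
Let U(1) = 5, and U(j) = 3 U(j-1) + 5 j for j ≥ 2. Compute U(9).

73785

U(2) = 3(5) + 10 = 25
U(3) = 3(25) + 15 = 90
U(4) = 3(90) + 20 = 290
U(5) = 3(290) + 25 = 895
U(6) = 3(895) + 30 = 2715
U(7) = 3(2715) + 35 = 8180
U(8) = 3(8180) + 40 = 24580
U(9) = 3(24580) + 45 = 73785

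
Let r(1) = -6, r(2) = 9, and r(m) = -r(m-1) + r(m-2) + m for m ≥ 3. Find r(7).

-88

r(3) = -9 + (-6) + 3 = -12
r(4) = -(-12) + 9 + 4 = 25
r(5) = -25 + (-12) + 5 = -32
r(6) = -(-32) + 25 + 6 = 63
r(7) = -63 + (-32) + 7 = -88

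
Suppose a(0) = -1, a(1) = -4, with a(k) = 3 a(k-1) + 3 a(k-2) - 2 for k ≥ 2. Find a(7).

-13532

a(2) = 3(-4) + 3(-1) - 2 = -17
a(3) = 3(-17) + 3(-4) - 2 = -65
a(4) = 3(-65) + 3(-17) - 2 = -248
a(5) = 3(-248) + 3(-65) - 2 = -941
a(6) = 3(-941) + 3(-248) - 2 = -3569
a(7) = 3(-3569) + 3(-941) - 2 = -13532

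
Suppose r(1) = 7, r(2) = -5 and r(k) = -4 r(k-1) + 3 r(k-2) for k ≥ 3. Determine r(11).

r(3) = -4(-5) + 3(7) = 41
r(4) = -4(41) + 3(-5) = -179
r(5) = -4(-179) + 3(41) = 839
r(6) = -4(839) + 3(-179) = -3893
r(7) = -4(-3893) + 3(839) = 18089
r(8) = -4(18089) + 3(-3893) = -84035
r(9) = -4(-84035) + 3(18089) = 390407
r(10) = -4(390407) + 3(-84035) = -1813733
r(11) = -4(-1813733) + 3(390407) = 8426153

8426153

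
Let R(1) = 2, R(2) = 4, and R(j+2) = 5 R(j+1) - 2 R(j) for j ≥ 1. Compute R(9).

141992

R(3) = 5*4 - 2*2 = 16
R(4) = 5*16 - 2*4 = 72
R(5) = 5*72 - 2*16 = 328
R(6) = 5*328 - 2*72 = 1496
R(7) = 5*1496 - 2*328 = 6824
R(8) = 5*6824 - 2*1496 = 31128
R(9) = 5*31128 - 2*6824 = 141992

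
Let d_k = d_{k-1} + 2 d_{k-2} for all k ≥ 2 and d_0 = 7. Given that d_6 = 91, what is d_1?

-3

Let d_1 = z.
d_2 = 14 + z
d_3 = 14 + 3z
d_4 = 42 + 5z
d_5 = 70 + 11z
d_6 = 154 + 21z
So 154 + 21z = 91, giving z = -3.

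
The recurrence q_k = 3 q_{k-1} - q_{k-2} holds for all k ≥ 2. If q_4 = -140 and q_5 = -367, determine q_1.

-4

Rearranging, q_{k-2} = -(q_k - 3 q_{k-1}).
q_3 = -(-367 - 3*(-140)) = -53
q_2 = -(-140 - 3*(-53)) = -19
q_1 = -(-53 - 3*(-19)) = -4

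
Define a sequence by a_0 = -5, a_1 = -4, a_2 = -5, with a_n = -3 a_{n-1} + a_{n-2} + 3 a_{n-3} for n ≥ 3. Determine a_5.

-4

a_3 = -3(-5) + (-4) + 3(-5) = -4
a_4 = -3(-4) + (-5) + 3(-4) = -5
a_5 = -3(-5) + (-4) + 3(-5) = -4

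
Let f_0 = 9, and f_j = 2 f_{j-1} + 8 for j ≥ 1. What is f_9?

f_1 = 2(9) + 8 = 26
f_2 = 2(26) + 8 = 60
f_3 = 2(60) + 8 = 128
f_4 = 2(128) + 8 = 264
f_5 = 2(264) + 8 = 536
f_6 = 2(536) + 8 = 1080
f_7 = 2(1080) + 8 = 2168
f_8 = 2(2168) + 8 = 4344
f_9 = 2(4344) + 8 = 8696

8696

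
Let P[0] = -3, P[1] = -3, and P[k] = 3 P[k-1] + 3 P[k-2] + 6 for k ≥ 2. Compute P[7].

-7923

P[2] = 3*(-3) + 3*(-3) + 6 = -12
P[3] = 3*(-12) + 3*(-3) + 6 = -39
P[4] = 3*(-39) + 3*(-12) + 6 = -147
P[5] = 3*(-147) + 3*(-39) + 6 = -552
P[6] = 3*(-552) + 3*(-147) + 6 = -2091
P[7] = 3*(-2091) + 3*(-552) + 6 = -7923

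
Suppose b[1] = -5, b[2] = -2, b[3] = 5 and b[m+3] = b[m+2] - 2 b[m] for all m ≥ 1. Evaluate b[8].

b[4] = 5 - 2·(-5) = 15
b[5] = 15 - 2·(-2) = 19
b[6] = 19 - 2·5 = 9
b[7] = 9 - 2·15 = -21
b[8] = (-21) - 2·19 = -59

-59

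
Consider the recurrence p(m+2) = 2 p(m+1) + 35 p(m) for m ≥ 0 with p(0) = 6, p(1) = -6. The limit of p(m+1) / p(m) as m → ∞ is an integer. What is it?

7

The characteristic equation is r^2 - 2r - 35 = 0, which factors as (r - 7)(r + 5) = 0.
So the roots are 7 and -5. Since |7| > |-5| and the coefficient of 7^m is non-zero, the ratio tends to 7.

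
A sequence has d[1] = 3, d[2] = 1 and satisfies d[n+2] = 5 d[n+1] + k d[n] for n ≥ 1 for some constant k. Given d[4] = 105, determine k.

d[3] = 5 + 3k
d[4] = 25 + 16k
So 25 + 16k = 105, giving k = 5.

5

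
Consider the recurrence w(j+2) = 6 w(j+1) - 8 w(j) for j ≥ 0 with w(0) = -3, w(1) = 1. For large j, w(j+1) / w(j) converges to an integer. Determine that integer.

4

The characteristic equation is r^2 - 6r + 8 = 0, which factors as (r - 4)(r - 2) = 0.
So the roots are 4 and 2. Since |4| > |2| and the coefficient of 4^j is non-zero, the ratio tends to 4.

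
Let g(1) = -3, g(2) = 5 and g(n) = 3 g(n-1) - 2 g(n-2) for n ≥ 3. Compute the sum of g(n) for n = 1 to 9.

3989

g(3) = 3*5 - 2*(-3) = 21
g(4) = 3*21 - 2*5 = 53
g(5) = 3*53 - 2*21 = 117
g(6) = 3*117 - 2*53 = 245
g(7) = 3*245 - 2*117 = 501
g(8) = 3*501 - 2*245 = 1013
g(9) = 3*1013 - 2*501 = 2037
Sum = (-3) + 5 + 21 + 53 + 117 + 245 + 501 + 1013 + 2037 = 3989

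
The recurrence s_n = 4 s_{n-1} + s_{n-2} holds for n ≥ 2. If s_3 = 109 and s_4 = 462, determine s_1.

5

Rearranging, s_{n-2} = s_n - 4 s_{n-1}.
s_2 = 462 - 4*109 = 26
s_1 = 109 - 4*26 = 5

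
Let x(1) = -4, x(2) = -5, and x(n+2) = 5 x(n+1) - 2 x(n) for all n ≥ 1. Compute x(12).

-14008515

x(3) = 5(-5) - 2(-4) = -17
x(4) = 5(-17) - 2(-5) = -75
x(5) = 5(-75) - 2(-17) = -341
x(6) = 5(-341) - 2(-75) = -1555
x(7) = 5(-1555) - 2(-341) = -7093
x(8) = 5(-7093) - 2(-1555) = -32355
x(9) = 5(-32355) - 2(-7093) = -147589
x(10) = 5(-147589) - 2(-32355) = -673235
x(11) = 5(-673235) - 2(-147589) = -3070997
x(12) = 5(-3070997) - 2(-673235) = -14008515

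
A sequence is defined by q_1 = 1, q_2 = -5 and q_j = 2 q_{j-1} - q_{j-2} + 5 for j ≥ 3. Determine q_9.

q_3 = 2·(-5) - 1 + 5 = -6
q_4 = 2·(-6) - (-5) + 5 = -2
q_5 = 2·(-2) - (-6) + 5 = 7
q_6 = 2·7 - (-2) + 5 = 21
q_7 = 2·21 - 7 + 5 = 40
q_8 = 2·40 - 21 + 5 = 64
q_9 = 2·64 - 40 + 5 = 93

93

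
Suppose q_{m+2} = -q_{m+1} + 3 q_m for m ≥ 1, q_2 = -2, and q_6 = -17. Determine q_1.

Let q_1 = v.
q_3 = 2 + 3v
q_4 = -8 - 3v
q_5 = 14 + 12v
q_6 = -38 - 21v
So -38 - 21v = -17, giving v = -1.

-1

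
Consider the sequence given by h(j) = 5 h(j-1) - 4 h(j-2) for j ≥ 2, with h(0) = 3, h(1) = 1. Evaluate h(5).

h(2) = 5(1) - 4(3) = -7
h(3) = 5(-7) - 4(1) = -39
h(4) = 5(-39) - 4(-7) = -167
h(5) = 5(-167) - 4(-39) = -679

-679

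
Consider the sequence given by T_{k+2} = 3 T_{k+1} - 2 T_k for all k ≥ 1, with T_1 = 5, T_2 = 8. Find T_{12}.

6146

T_3 = 3*8 - 2*5 = 14
T_4 = 3*14 - 2*8 = 26
T_5 = 3*26 - 2*14 = 50
T_6 = 3*50 - 2*26 = 98
T_7 = 3*98 - 2*50 = 194
T_8 = 3*194 - 2*98 = 386
T_9 = 3*386 - 2*194 = 770
T_{10} = 3*770 - 2*386 = 1538
T_{11} = 3*1538 - 2*770 = 3074
T_{12} = 3*3074 - 2*1538 = 6146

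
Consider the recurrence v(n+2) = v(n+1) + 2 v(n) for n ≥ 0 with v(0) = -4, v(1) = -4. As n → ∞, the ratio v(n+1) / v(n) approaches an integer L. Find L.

The characteristic equation is r^2 - r - 2 = 0, which factors as (r - 2)(r + 1) = 0.
So the roots are 2 and -1. Since |2| > |-1| and the coefficient of 2^n is non-zero, the ratio tends to 2.

2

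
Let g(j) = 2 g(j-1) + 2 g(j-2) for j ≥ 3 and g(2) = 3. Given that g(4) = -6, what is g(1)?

Let g(1) = z.
g(3) = 6 + 2z
g(4) = 18 + 4z
So 18 + 4z = -6, giving z = -6.

-6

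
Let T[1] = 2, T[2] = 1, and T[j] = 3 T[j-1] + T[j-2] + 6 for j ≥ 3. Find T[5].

137

T[3] = 3·1 + 2 + 6 = 11
T[4] = 3·11 + 1 + 6 = 40
T[5] = 3·40 + 11 + 6 = 137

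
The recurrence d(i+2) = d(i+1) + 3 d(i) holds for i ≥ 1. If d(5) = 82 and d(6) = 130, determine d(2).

-2

Rearranging, d(i-2) = (d(i) - d(i-1)) / 3.
d(4) = (130 - 82) / 3 = 48/3 = 16
d(3) = (82 - 16) / 3 = 66/3 = 22
d(2) = (16 - 22) / 3 = -6/3 = -2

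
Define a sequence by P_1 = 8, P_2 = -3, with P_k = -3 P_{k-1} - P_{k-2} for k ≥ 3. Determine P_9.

-55

P_3 = -3(-3) - 8 = 1
P_4 = -3(1) - (-3) = 0
P_5 = -3(0) - 1 = -1
P_6 = -3(-1) - 0 = 3
P_7 = -3(3) - (-1) = -8
P_8 = -3(-8) - 3 = 21
P_9 = -3(21) - (-8) = -55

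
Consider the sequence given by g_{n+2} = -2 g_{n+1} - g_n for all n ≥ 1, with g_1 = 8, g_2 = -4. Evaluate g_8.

20

g_3 = -2(-4) - 8 = 0
g_4 = -2(0) - (-4) = 4
g_5 = -2(4) - 0 = -8
g_6 = -2(-8) - 4 = 12
g_7 = -2(12) - (-8) = -16
g_8 = -2(-16) - 12 = 20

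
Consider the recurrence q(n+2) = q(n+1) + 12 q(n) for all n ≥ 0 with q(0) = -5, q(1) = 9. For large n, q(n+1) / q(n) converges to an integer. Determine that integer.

4

The characteristic equation is r^2 - r - 12 = 0, which factors as (r - 4)(r + 3) = 0.
So the roots are 4 and -3. Since |4| > |-3| and the coefficient of 4^n is non-zero, the ratio tends to 4.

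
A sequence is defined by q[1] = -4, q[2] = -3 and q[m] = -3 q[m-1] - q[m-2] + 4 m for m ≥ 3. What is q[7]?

1092

q[3] = -3*(-3) - (-4) + 12 = 25
q[4] = -3*25 - (-3) + 16 = -56
q[5] = -3*(-56) - 25 + 20 = 163
q[6] = -3*163 - (-56) + 24 = -409
q[7] = -3*(-409) - 163 + 28 = 1092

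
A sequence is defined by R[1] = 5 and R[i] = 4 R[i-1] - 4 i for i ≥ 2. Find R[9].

R[2] = 4(5) - 8 = 12
R[3] = 4(12) - 12 = 36
R[4] = 4(36) - 16 = 128
R[5] = 4(128) - 20 = 492
R[6] = 4(492) - 24 = 1944
R[7] = 4(1944) - 28 = 7748
R[8] = 4(7748) - 32 = 30960
R[9] = 4(30960) - 36 = 123804

123804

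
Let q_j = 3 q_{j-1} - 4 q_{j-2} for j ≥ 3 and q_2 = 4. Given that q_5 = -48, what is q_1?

3

Let q_1 = z.
q_3 = 12 - 4z
q_4 = 20 - 12z
q_5 = 12 - 20z
So 12 - 20z = -48, giving z = 3.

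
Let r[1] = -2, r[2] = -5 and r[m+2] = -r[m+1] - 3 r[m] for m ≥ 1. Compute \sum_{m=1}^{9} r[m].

r[3] = -(-5) - 3·(-2) = 11
r[4] = -11 - 3·(-5) = 4
r[5] = -4 - 3·11 = -37
r[6] = -(-37) - 3·4 = 25
r[7] = -25 - 3·(-37) = 86
r[8] = -86 - 3·25 = -161
r[9] = -(-161) - 3·86 = -97
Sum = (-2) + (-5) + 11 + 4 + (-37) + 25 + 86 + (-161) + (-97) = -176

-176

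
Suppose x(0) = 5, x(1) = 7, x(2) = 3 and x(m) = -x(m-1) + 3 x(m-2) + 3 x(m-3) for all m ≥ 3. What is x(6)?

x(3) = -3 + 3(7) + 3(5) = 33
x(4) = -33 + 3(3) + 3(7) = -3
x(5) = -(-3) + 3(33) + 3(3) = 111
x(6) = -111 + 3(-3) + 3(33) = -21

-21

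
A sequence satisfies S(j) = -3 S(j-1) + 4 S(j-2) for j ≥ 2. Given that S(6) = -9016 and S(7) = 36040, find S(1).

Rearranging, S(j-2) = (S(j) + 3 S(j-1)) / 4.
S(5) = (36040 + 3*(-9016)) / 4 = 8992/4 = 2248
S(4) = (-9016 + 3*2248) / 4 = -2272/4 = -568
S(3) = (2248 + 3*(-568)) / 4 = 544/4 = 136
S(2) = (-568 + 3*136) / 4 = -160/4 = -40
S(1) = (136 + 3*(-40)) / 4 = 16/4 = 4

4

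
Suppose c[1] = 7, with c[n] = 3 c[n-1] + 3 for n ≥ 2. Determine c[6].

c[2] = 3·7 + 3 = 24
c[3] = 3·24 + 3 = 75
c[4] = 3·75 + 3 = 228
c[5] = 3·228 + 3 = 687
c[6] = 3·687 + 3 = 2064

2064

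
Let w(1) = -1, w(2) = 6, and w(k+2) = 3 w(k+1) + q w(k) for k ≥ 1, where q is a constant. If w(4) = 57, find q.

w(3) = 18 - q
w(4) = 54 + 3q
So 54 + 3q = 57, giving q = 1.

1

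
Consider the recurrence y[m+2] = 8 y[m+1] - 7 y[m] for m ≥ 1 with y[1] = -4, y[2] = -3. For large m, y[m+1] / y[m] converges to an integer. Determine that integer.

The characteristic equation is r^2 - 8r + 7 = 0, which factors as (r - 7)(r - 1) = 0.
So the roots are 7 and 1. Since |7| > |1| and the coefficient of 7^m is non-zero, the ratio tends to 7.

7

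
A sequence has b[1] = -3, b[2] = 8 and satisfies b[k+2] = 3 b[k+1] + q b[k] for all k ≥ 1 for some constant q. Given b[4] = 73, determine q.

b[3] = 24 - 3q
b[4] = 72 - q
So 72 - q = 73, giving q = -1.

-1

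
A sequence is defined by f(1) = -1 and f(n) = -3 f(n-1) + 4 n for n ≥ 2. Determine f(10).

f(2) = -3(-1) + 8 = 11
f(3) = -3(11) + 12 = -21
f(4) = -3(-21) + 16 = 79
f(5) = -3(79) + 20 = -217
f(6) = -3(-217) + 24 = 675
f(7) = -3(675) + 28 = -1997
f(8) = -3(-1997) + 32 = 6023
f(9) = -3(6023) + 36 = -18033
f(10) = -3(-18033) + 40 = 54139

54139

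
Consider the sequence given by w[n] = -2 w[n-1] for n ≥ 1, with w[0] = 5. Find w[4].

80

w[1] = -2(5) = -10
w[2] = -2(-10) = 20
w[3] = -2(20) = -40
w[4] = -2(-40) = 80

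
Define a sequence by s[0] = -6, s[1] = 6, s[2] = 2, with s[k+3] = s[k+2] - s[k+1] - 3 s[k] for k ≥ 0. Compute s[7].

s[3] = 2 - 6 - 3(-6) = 14
s[4] = 14 - 2 - 3(6) = -6
s[5] = (-6) - 14 - 3(2) = -26
s[6] = (-26) - (-6) - 3(14) = -62
s[7] = (-62) - (-26) - 3(-6) = -18

-18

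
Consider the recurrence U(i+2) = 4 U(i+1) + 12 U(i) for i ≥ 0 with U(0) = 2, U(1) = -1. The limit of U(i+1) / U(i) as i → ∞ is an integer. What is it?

6

The characteristic equation is r^2 - 4r - 12 = 0, which factors as (r - 6)(r + 2) = 0.
So the roots are 6 and -2. Since |6| > |-2| and the coefficient of 6^i is non-zero, the ratio tends to 6.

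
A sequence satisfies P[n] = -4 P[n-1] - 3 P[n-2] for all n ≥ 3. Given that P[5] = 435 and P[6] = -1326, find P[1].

-5

Rearranging, P[n-2] = (P[n] + 4 P[n-1]) / -3.
P[4] = (-1326 + 4*435) / -3 = 414/-3 = -138
P[3] = (435 + 4*(-138)) / -3 = -117/-3 = 39
P[2] = (-138 + 4*39) / -3 = 18/-3 = -6
P[1] = (39 + 4*(-6)) / -3 = 15/-3 = -5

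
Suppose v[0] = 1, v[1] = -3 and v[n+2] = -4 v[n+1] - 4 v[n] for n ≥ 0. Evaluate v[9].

-2816

v[2] = -4*(-3) - 4*1 = 8
v[3] = -4*8 - 4*(-3) = -20
v[4] = -4*(-20) - 4*8 = 48
v[5] = -4*48 - 4*(-20) = -112
v[6] = -4*(-112) - 4*48 = 256
v[7] = -4*256 - 4*(-112) = -576
v[8] = -4*(-576) - 4*256 = 1280
v[9] = -4*1280 - 4*(-576) = -2816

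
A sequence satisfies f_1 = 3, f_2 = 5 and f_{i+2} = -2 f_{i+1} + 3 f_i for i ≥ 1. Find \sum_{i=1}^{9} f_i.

-2429

f_3 = -2(5) + 3(3) = -1
f_4 = -2(-1) + 3(5) = 17
f_5 = -2(17) + 3(-1) = -37
f_6 = -2(-37) + 3(17) = 125
f_7 = -2(125) + 3(-37) = -361
f_8 = -2(-361) + 3(125) = 1097
f_9 = -2(1097) + 3(-361) = -3277
Sum = 3 + 5 + (-1) + 17 + (-37) + 125 + (-361) + 1097 + (-3277) = -2429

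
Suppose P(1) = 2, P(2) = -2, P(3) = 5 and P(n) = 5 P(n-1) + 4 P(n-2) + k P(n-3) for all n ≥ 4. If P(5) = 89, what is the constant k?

P(4) = 17 + 2k
P(5) = 105 + 8k
So 105 + 8k = 89, giving k = -2.

-2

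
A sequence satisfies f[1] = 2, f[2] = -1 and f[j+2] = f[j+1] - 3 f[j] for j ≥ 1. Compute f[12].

f[3] = (-1) - 3*2 = -7
f[4] = (-7) - 3*(-1) = -4
f[5] = (-4) - 3*(-7) = 17
f[6] = 17 - 3*(-4) = 29
f[7] = 29 - 3*17 = -22
f[8] = (-22) - 3*29 = -109
f[9] = (-109) - 3*(-22) = -43
f[10] = (-43) - 3*(-109) = 284
f[11] = 284 - 3*(-43) = 413
f[12] = 413 - 3*284 = -439

-439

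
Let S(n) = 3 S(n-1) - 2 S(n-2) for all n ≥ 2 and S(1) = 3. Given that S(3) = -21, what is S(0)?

7

Let S(0) = y.
S(2) = 9 - 2y
S(3) = 21 - 6y
So 21 - 6y = -21, giving y = 7.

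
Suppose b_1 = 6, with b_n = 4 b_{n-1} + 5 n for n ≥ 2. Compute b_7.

40491

b_2 = 4*6 + 10 = 34
b_3 = 4*34 + 15 = 151
b_4 = 4*151 + 20 = 624
b_5 = 4*624 + 25 = 2521
b_6 = 4*2521 + 30 = 10114
b_7 = 4*10114 + 35 = 40491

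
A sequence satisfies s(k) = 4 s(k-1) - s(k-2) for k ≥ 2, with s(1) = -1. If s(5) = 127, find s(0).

-6

Let s(0) = z.
s(2) = -4 - z
s(3) = -15 - 4z
s(4) = -56 - 15z
s(5) = -209 - 56z
So -209 - 56z = 127, giving z = -6.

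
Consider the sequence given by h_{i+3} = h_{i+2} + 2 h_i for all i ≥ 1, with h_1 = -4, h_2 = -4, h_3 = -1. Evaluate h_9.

-109

h_4 = (-1) + 2*(-4) = -9
h_5 = (-9) + 2*(-4) = -17
h_6 = (-17) + 2*(-1) = -19
h_7 = (-19) + 2*(-9) = -37
h_8 = (-37) + 2*(-17) = -71
h_9 = (-71) + 2*(-19) = -109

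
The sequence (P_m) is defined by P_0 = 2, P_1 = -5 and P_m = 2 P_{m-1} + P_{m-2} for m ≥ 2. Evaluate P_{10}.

-9920

P_2 = 2·(-5) + 2 = -8
P_3 = 2·(-8) + (-5) = -21
P_4 = 2·(-21) + (-8) = -50
P_5 = 2·(-50) + (-21) = -121
P_6 = 2·(-121) + (-50) = -292
P_7 = 2·(-292) + (-121) = -705
P_8 = 2·(-705) + (-292) = -1702
P_9 = 2·(-1702) + (-705) = -4109
P_{10} = 2·(-4109) + (-1702) = -9920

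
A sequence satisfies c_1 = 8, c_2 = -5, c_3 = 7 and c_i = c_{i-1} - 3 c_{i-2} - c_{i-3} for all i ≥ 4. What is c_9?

324

c_4 = 7 - 3·(-5) - 8 = 14
c_5 = 14 - 3·7 - (-5) = -2
c_6 = (-2) - 3·14 - 7 = -51
c_7 = (-51) - 3·(-2) - 14 = -59
c_8 = (-59) - 3·(-51) - (-2) = 96
c_9 = 96 - 3·(-59) - (-51) = 324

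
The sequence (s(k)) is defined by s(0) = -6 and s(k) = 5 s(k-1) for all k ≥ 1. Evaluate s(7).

-468750

s(1) = 5(-6) = -30
s(2) = 5(-30) = -150
s(3) = 5(-150) = -750
s(4) = 5(-750) = -3750
s(5) = 5(-3750) = -18750
s(6) = 5(-18750) = -93750
s(7) = 5(-93750) = -468750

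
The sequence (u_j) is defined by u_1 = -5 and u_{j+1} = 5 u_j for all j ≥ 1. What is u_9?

-1953125

u_2 = 5(-5) = -25
u_3 = 5(-25) = -125
u_4 = 5(-125) = -625
u_5 = 5(-625) = -3125
u_6 = 5(-3125) = -15625
u_7 = 5(-15625) = -78125
u_8 = 5(-78125) = -390625
u_9 = 5(-390625) = -1953125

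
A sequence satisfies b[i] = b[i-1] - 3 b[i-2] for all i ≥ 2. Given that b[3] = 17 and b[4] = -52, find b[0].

Rearranging, b[i-2] = (b[i] - b[i-1]) / -3.
b[2] = (-52 - 17) / -3 = -69/-3 = 23
b[1] = (17 - 23) / -3 = -6/-3 = 2
b[0] = (23 - 2) / -3 = 21/-3 = -7

-7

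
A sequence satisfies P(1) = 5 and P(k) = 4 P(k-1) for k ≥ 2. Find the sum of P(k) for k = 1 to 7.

27305

P(2) = 4(5) = 20
P(3) = 4(20) = 80
P(4) = 4(80) = 320
P(5) = 4(320) = 1280
P(6) = 4(1280) = 5120
P(7) = 4(5120) = 20480
Sum = 5 + 20 + 80 + 320 + 1280 + 5120 + 20480 = 27305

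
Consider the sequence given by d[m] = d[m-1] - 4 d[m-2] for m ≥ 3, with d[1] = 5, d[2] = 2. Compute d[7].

d[3] = 2 - 4*5 = -18
d[4] = (-18) - 4*2 = -26
d[5] = (-26) - 4*(-18) = 46
d[6] = 46 - 4*(-26) = 150
d[7] = 150 - 4*46 = -34

-34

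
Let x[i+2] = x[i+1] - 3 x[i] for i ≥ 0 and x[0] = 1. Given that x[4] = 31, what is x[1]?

Let x[1] = y.
x[2] = -3 + y
x[3] = -3 - 2y
x[4] = 6 - 5y
So 6 - 5y = 31, giving y = -5.

-5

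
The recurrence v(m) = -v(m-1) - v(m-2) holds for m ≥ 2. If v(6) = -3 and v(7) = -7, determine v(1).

-7

Rearranging, v(m-2) = -(v(m) + v(m-1)).
v(5) = -(-7 + (-3)) = 10
v(4) = -(-3 + 10) = -7
v(3) = -(10 + (-7)) = -3
v(2) = -(-7 + (-3)) = 10
v(1) = -(-3 + 10) = -7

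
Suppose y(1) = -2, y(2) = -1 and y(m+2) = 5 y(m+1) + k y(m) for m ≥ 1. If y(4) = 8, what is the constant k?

y(3) = -5 - 2k
y(4) = -25 - 11k
So -25 - 11k = 8, giving k = -3.

-3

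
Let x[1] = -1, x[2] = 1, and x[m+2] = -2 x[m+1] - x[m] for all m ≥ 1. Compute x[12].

x[3] = -2(1) - (-1) = -1
x[4] = -2(-1) - 1 = 1
x[5] = -2(1) - (-1) = -1
x[6] = -2(-1) - 1 = 1
x[7] = -2(1) - (-1) = -1
x[8] = -2(-1) - 1 = 1
x[9] = -2(1) - (-1) = -1
x[10] = -2(-1) - 1 = 1
x[11] = -2(1) - (-1) = -1
x[12] = -2(-1) - 1 = 1

1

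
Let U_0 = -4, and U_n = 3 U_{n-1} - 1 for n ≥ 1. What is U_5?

U_1 = 3*(-4) - 1 = -13
U_2 = 3*(-13) - 1 = -40
U_3 = 3*(-40) - 1 = -121
U_4 = 3*(-121) - 1 = -364
U_5 = 3*(-364) - 1 = -1093

-1093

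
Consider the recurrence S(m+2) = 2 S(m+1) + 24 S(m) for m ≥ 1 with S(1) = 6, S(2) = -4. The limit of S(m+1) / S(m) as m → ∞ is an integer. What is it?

6

The characteristic equation is r^2 - 2r - 24 = 0, which factors as (r - 6)(r + 4) = 0.
So the roots are 6 and -4. Since |6| > |-4| and the coefficient of 6^m is non-zero, the ratio tends to 6.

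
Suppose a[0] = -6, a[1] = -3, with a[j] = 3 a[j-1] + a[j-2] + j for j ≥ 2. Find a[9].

a[2] = 3(-3) + (-6) + 2 = -13
a[3] = 3(-13) + (-3) + 3 = -39
a[4] = 3(-39) + (-13) + 4 = -126
a[5] = 3(-126) + (-39) + 5 = -412
a[6] = 3(-412) + (-126) + 6 = -1356
a[7] = 3(-1356) + (-412) + 7 = -4473
a[8] = 3(-4473) + (-1356) + 8 = -14767
a[9] = 3(-14767) + (-4473) + 9 = -48765

-48765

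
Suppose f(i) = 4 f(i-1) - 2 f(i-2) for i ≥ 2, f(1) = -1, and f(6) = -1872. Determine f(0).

Let f(0) = w.
f(2) = -4 - 2w
f(3) = -14 - 8w
f(4) = -48 - 28w
f(5) = -164 - 96w
f(6) = -560 - 328w
So -560 - 328w = -1872, giving w = 4.

4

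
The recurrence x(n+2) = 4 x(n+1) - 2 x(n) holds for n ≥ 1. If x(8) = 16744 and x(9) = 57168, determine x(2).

7

Rearranging, x(n-2) = (x(n) - 4 x(n-1)) / -2.
x(7) = (57168 - 4(16744)) / -2 = -9808/-2 = 4904
x(6) = (16744 - 4(4904)) / -2 = -2872/-2 = 1436
x(5) = (4904 - 4(1436)) / -2 = -840/-2 = 420
x(4) = (1436 - 4(420)) / -2 = -244/-2 = 122
x(3) = (420 - 4(122)) / -2 = -68/-2 = 34
x(2) = (122 - 4(34)) / -2 = -14/-2 = 7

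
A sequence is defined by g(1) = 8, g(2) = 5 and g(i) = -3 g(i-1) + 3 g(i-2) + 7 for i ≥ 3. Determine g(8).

-6851

g(3) = -3*5 + 3*8 + 7 = 16
g(4) = -3*16 + 3*5 + 7 = -26
g(5) = -3*(-26) + 3*16 + 7 = 133
g(6) = -3*133 + 3*(-26) + 7 = -470
g(7) = -3*(-470) + 3*133 + 7 = 1816
g(8) = -3*1816 + 3*(-470) + 7 = -6851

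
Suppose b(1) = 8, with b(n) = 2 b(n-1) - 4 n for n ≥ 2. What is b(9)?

-980

b(2) = 2*8 - 8 = 8
b(3) = 2*8 - 12 = 4
b(4) = 2*4 - 16 = -8
b(5) = 2*(-8) - 20 = -36
b(6) = 2*(-36) - 24 = -96
b(7) = 2*(-96) - 28 = -220
b(8) = 2*(-220) - 32 = -472
b(9) = 2*(-472) - 36 = -980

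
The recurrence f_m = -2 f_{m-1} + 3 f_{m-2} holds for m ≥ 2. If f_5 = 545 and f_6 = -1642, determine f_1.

5

Rearranging, f_{m-2} = (f_m + 2 f_{m-1}) / 3.
f_4 = (-1642 + 2(545)) / 3 = -552/3 = -184
f_3 = (545 + 2(-184)) / 3 = 177/3 = 59
f_2 = (-184 + 2(59)) / 3 = -66/3 = -22
f_1 = (59 + 2(-22)) / 3 = 15/3 = 5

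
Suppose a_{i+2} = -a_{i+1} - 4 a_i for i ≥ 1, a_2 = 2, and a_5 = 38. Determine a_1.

Let a_1 = y.
a_3 = -2 - 4y
a_4 = -6 + 4y
a_5 = 14 + 12y
So 14 + 12y = 38, giving y = 2.

2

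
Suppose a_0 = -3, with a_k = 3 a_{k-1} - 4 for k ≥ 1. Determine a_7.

a_1 = 3(-3) - 4 = -13
a_2 = 3(-13) - 4 = -43
a_3 = 3(-43) - 4 = -133
a_4 = 3(-133) - 4 = -403
a_5 = 3(-403) - 4 = -1213
a_6 = 3(-1213) - 4 = -3643
a_7 = 3(-3643) - 4 = -10933

-10933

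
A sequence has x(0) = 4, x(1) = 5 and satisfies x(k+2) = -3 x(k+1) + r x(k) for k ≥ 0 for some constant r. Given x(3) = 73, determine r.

x(2) = -15 + 4r
x(3) = 45 - 7r
So 45 - 7r = 73, giving r = -4.

-4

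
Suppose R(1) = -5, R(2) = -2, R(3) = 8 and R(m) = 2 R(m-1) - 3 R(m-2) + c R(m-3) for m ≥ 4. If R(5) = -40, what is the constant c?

5

R(4) = 22 - 5c
R(5) = 20 - 12c
So 20 - 12c = -40, giving c = 5.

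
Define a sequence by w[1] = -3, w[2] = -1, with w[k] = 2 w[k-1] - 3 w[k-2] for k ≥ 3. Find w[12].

65

w[3] = 2(-1) - 3(-3) = 7
w[4] = 2(7) - 3(-1) = 17
w[5] = 2(17) - 3(7) = 13
w[6] = 2(13) - 3(17) = -25
w[7] = 2(-25) - 3(13) = -89
w[8] = 2(-89) - 3(-25) = -103
w[9] = 2(-103) - 3(-89) = 61
w[10] = 2(61) - 3(-103) = 431
w[11] = 2(431) - 3(61) = 679
w[12] = 2(679) - 3(431) = 65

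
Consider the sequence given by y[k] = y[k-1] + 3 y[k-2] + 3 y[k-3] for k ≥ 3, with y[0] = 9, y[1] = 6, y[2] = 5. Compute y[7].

1640

y[3] = 5 + 3*6 + 3*9 = 50
y[4] = 50 + 3*5 + 3*6 = 83
y[5] = 83 + 3*50 + 3*5 = 248
y[6] = 248 + 3*83 + 3*50 = 647
y[7] = 647 + 3*248 + 3*83 = 1640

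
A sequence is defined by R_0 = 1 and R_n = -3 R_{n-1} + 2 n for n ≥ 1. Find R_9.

R_1 = -3(1) + 2 = -1
R_2 = -3(-1) + 4 = 7
R_3 = -3(7) + 6 = -15
R_4 = -3(-15) + 8 = 53
R_5 = -3(53) + 10 = -149
R_6 = -3(-149) + 12 = 459
R_7 = -3(459) + 14 = -1363
R_8 = -3(-1363) + 16 = 4105
R_9 = -3(4105) + 18 = -12297

-12297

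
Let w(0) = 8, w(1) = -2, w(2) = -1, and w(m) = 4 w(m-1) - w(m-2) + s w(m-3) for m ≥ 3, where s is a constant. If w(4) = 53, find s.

w(3) = -2 + 8s
w(4) = -7 + 30s
So -7 + 30s = 53, giving s = 2.

2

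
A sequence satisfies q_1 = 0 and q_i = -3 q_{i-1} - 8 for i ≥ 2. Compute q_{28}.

-15251194969976

The fixed point is -8/(1 + 3) = -2, so q_i + 2 = -3(q_{i-1} + 2).
Hence q_i = 2·(-3)^{i-1} - 2.
q_{28} = 2·(-3)^{27} - 2 = 2·-7625597484987 - 2 = -15251194969976.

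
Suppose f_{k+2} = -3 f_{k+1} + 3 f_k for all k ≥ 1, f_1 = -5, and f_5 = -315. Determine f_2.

3

Let f_2 = v.
f_3 = -15 - 3v
f_4 = 45 + 12v
f_5 = -180 - 45v
So -180 - 45v = -315, giving v = 3.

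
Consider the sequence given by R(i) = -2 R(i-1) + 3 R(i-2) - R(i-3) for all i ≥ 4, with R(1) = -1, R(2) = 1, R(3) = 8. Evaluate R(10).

-12512

R(4) = -2(8) + 3(1) - (-1) = -12
R(5) = -2(-12) + 3(8) - 1 = 47
R(6) = -2(47) + 3(-12) - 8 = -138
R(7) = -2(-138) + 3(47) - (-12) = 429
R(8) = -2(429) + 3(-138) - 47 = -1319
R(9) = -2(-1319) + 3(429) - (-138) = 4063
R(10) = -2(4063) + 3(-1319) - 429 = -12512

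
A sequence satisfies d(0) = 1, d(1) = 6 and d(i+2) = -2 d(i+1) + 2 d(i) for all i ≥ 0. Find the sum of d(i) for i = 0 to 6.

-455

d(2) = -2·6 + 2·1 = -10
d(3) = -2·(-10) + 2·6 = 32
d(4) = -2·32 + 2·(-10) = -84
d(5) = -2·(-84) + 2·32 = 232
d(6) = -2·232 + 2·(-84) = -632
Sum = 1 + 6 + (-10) + 32 + (-84) + 232 + (-632) = -455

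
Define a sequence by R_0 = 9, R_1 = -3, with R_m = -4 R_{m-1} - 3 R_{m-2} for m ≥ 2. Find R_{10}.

R_2 = -4*(-3) - 3*9 = -15
R_3 = -4*(-15) - 3*(-3) = 69
R_4 = -4*69 - 3*(-15) = -231
R_5 = -4*(-231) - 3*69 = 717
R_6 = -4*717 - 3*(-231) = -2175
R_7 = -4*(-2175) - 3*717 = 6549
R_8 = -4*6549 - 3*(-2175) = -19671
R_9 = -4*(-19671) - 3*6549 = 59037
R_{10} = -4*59037 - 3*(-19671) = -177135

-177135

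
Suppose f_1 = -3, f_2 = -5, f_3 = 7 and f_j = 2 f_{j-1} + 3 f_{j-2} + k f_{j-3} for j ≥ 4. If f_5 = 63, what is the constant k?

-4

f_4 = -1 - 3k
f_5 = 19 - 11k
So 19 - 11k = 63, giving k = -4.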